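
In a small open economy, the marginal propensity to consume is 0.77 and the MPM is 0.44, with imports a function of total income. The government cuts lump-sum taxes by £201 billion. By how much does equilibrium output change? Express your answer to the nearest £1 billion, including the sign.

A lump-sum tax change of −£201 billion shifts disposable income by +£201 billion; first-round consumption changes by −c × ΔT = −0.77 × (−£201 billion) = +£154.77 billion.
Expenditure multiplier = 1/(1 − c + m) = 1/(1 − 0.77 + 0.44) = 1/0.67 ≈ 1.493.
The tax multiplier is −c × k ≈ −1.149, so ΔY = k × (−c·ΔT) = (+£154.77 billion) / 0.67 = +£231 billion.

+£231 billion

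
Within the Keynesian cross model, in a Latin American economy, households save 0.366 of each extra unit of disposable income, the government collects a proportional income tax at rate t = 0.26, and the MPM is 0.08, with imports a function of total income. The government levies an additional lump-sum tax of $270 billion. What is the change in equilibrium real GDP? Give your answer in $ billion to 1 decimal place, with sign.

MPC = 1 − MPS = 1 − 0.366 = 0.634.
A lump-sum tax change of +$270 billion shifts disposable income by −$270 billion; first-round consumption changes by −c × ΔT = −0.634 × (+$270 billion) = −$171.18 billion.
Expenditure multiplier = 1/(1 − c(1−t) + m) = 1/(1 − 0.634×0.74 + 0.08) = 1/0.61084 ≈ 1.637.
The tax multiplier is −c × k ≈ −1.038, so ΔY = k × (−c·ΔT) = (−$171.18 billion) / 0.61084 ≈ −$280.2 billion.

−$280.2 billion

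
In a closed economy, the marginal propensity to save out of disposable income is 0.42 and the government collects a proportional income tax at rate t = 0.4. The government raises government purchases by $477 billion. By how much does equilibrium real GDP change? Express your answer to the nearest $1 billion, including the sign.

+$732 billion

MPC = 1 − MPS = 1 − 0.42 = 0.58.
Spending multiplier = 1/(1 − c(1−t)) = 1/(1 − 0.58×0.6) = 1/0.652 ≈ 1.534.
ΔY = k × ΔG = (+$477 billion) / 0.652 ≈ +$732 billion.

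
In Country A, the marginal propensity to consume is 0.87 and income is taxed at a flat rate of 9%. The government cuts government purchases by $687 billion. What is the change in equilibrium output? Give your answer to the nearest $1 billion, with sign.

Government-spending multiplier = 1/(1 − c(1−t)) = 1/(1 − 0.87×0.91) = 1/0.2083 ≈ 4.801.
ΔY = k × ΔG = (−$687 billion) / 0.2083 ≈ −$3,298 billion.

−$3,298 billion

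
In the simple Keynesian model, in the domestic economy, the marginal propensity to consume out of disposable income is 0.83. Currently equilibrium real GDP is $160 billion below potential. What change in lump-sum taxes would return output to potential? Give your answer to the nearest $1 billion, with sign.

−$33 billion

Spending multiplier = 1/(1 − MPC) = 1/(1 − 0.83) = 1/0.17 ≈ 5.882.
Tax multiplier = −c·k = −0.83/0.17 ≈ −4.882. Need ΔY = +$160 billion, so ΔT = ΔY/(−c·k) = −(+$160 billion) × 0.17 / 0.83 ≈ −$33 billion.
The government should cut lump-sum taxes by $33 billion.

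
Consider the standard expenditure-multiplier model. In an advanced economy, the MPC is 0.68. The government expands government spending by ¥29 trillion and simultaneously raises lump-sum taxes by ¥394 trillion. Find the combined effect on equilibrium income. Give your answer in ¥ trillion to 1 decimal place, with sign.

Expenditure multiplier = 1/(1 − MPC) = 1/(1 − 0.68) = 1/0.32 = 3.125.
ΔG contributes k·ΔG = (+¥29 trillion) / 0.32 ≈ +¥90.6 trillion.
ΔT of +¥394 trillion changes first-round spending by −c·ΔT = −¥267.92 trillion, contributing k·(−c·ΔT) = (−¥267.92 trillion) / 0.32 ≈ −¥837.3 trillion.
Net ΔY = k(ΔG − c·ΔT) = (−¥238.92 trillion) / 0.32 ≈ −¥746.6 trillion.

−¥746.6 trillion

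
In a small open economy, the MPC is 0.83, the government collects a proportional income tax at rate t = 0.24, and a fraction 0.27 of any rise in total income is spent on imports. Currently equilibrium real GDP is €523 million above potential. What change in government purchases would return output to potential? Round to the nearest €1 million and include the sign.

Spending multiplier = 1/(1 − c(1−t) + m) = 1/(1 − 0.83×0.76 + 0.27) = 1/0.6392 ≈ 1.564.
Need ΔY = −€523 million, so ΔG = ΔY/k = (−€523 million) × 0.6392 ≈ −€334 million.
The government should cut government purchases by €334 million.

−€334 million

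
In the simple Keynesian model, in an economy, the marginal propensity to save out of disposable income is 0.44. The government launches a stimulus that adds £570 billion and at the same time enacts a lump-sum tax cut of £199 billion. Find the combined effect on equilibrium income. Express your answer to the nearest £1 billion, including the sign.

+£1,549 billion

MPC = 1 − MPS = 1 − 0.44 = 0.56.
Expenditure multiplier = 1/(1 − MPC) = 1/(1 − 0.56) = 1/0.44 ≈ 2.273.
ΔG contributes k·ΔG = (+£570 billion) / 0.44 ≈ +£1,295.5 billion.
ΔT of −£199 billion changes first-round spending by −c·ΔT = +£111.44 billion, contributing k·(−c·ΔT) = (+£111.44 billion) / 0.44 ≈ +£253.3 billion.
Net ΔY = k(ΔG − c·ΔT) = (+£681.44 billion) / 0.44 ≈ +£1,549 billion.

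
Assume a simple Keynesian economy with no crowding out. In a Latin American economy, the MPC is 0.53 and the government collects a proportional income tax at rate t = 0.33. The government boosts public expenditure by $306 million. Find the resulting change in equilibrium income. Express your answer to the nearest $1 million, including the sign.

Spending multiplier = 1/(1 − c(1−t)) = 1/(1 − 0.53×0.67) = 1/0.6449 ≈ 1.551.
ΔY = k × ΔG = (+$306 million) / 0.6449 ≈ +$474 million.

+$474 million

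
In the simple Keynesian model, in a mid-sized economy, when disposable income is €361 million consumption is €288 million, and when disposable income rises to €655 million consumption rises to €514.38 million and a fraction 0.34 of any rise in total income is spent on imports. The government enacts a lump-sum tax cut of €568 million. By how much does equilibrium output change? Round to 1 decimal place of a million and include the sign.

+€767.3 million

MPC = ΔC/ΔYd = (514.38 − 288)/(655 − 361) = 226.38/294 = 0.77.
A lump-sum tax change of −€568 million shifts disposable income by +€568 million; first-round consumption changes by −c × ΔT = −0.77 × (−€568 million) = +€437.36 million.
Expenditure multiplier = 1/(1 − c + m) = 1/(1 − 0.77 + 0.34) = 1/0.57 ≈ 1.754.
The tax multiplier is −c × k ≈ −1.351, so ΔY = k × (−c·ΔT) = (+€437.36 million) / 0.57 ≈ +€767.3 million.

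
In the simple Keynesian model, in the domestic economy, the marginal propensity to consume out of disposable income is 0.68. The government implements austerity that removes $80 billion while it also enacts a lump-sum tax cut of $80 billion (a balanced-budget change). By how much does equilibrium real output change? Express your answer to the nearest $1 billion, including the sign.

Expenditure multiplier = 1/(1 − MPC) = 1/(1 − 0.68) = 1/0.32 = 3.125.
ΔG contributes k·ΔG = (−$80 billion) / 0.32 = −$250 billion.
ΔT of −$80 billion changes first-round spending by −c·ΔT = +$54.4 billion, contributing k·(−c·ΔT) = (+$54.4 billion) / 0.32 = +$170 billion.
With ΔG = ΔT and no other leakages, the balanced-budget multiplier is 1, so ΔY = ΔG = −$80 billion.

−$80 billion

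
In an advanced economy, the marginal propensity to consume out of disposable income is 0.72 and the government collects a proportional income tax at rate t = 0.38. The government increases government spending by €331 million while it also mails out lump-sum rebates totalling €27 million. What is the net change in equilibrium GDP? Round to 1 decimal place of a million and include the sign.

Expenditure multiplier = 1/(1 − c(1−t)) = 1/(1 − 0.72×0.62) = 1/0.5536 ≈ 1.806.
ΔG contributes k·ΔG = (+€331 million) / 0.5536 ≈ +€597.9 million.
ΔT of −€27 million changes first-round spending by −c·ΔT = +€19.44 million, contributing k·(−c·ΔT) = (+€19.44 million) / 0.5536 ≈ +€35.1 million.
Net ΔY = k(ΔG − c·ΔT) = (+€350.44 million) / 0.5536 ≈ +€633 million.

+€633.0 million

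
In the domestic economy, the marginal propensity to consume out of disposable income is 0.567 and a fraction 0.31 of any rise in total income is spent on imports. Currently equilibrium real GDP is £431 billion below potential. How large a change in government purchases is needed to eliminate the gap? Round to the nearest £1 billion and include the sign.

Spending multiplier = 1/(1 − c + m) = 1/(1 − 0.567 + 0.31) = 1/0.743 ≈ 1.346.
Need ΔY = +£431 billion, so ΔG = ΔY/k = (+£431 billion) × 0.743 ≈ +£320 billion.
The government should increase government purchases by £320 billion.

+£320 billion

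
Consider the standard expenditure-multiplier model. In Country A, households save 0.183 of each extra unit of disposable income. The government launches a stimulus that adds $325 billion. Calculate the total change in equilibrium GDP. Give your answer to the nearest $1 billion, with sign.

MPC = 1 − MPS = 1 − 0.183 = 0.817.
Government-spending multiplier = 1/(1 − MPC) = 1/(1 − 0.817) = 1/0.183 ≈ 5.464.
ΔY = k × ΔG = (+$325 billion) / 0.183 ≈ +$1,776 billion.

+$1,776 billion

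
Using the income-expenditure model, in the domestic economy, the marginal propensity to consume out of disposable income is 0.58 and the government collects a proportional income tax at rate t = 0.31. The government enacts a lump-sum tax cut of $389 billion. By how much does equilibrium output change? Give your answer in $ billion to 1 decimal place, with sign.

+$376.2 billion

A lump-sum tax change of −$389 billion shifts disposable income by +$389 billion; first-round consumption changes by −c × ΔT = −0.58 × (−$389 billion) = +$225.62 billion.
Expenditure multiplier = 1/(1 − c(1−t)) = 1/(1 − 0.58×0.69) = 1/0.5998 ≈ 1.667.
The tax multiplier is −c × k ≈ −0.967, so ΔY = k × (−c·ΔT) = (+$225.62 billion) / 0.5998 ≈ +$376.2 billion.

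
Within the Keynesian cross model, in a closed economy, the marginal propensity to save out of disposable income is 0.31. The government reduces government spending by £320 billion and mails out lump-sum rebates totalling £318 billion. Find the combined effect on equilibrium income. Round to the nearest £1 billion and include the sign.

MPC = 1 − MPS = 1 − 0.31 = 0.69.
Expenditure multiplier = 1/(1 − MPC) = 1/(1 − 0.69) = 1/0.31 ≈ 3.226.
ΔG contributes k·ΔG = (−£320 billion) / 0.31 ≈ −£1,032.3 billion.
ΔT of −£318 billion changes first-round spending by −c·ΔT = +£219.42 billion, contributing k·(−c·ΔT) = (+£219.42 billion) / 0.31 ≈ +£707.8 billion.
Net ΔY = k(ΔG − c·ΔT) = (−£100.58 billion) / 0.31 ≈ −£324 billion.

−£324 billion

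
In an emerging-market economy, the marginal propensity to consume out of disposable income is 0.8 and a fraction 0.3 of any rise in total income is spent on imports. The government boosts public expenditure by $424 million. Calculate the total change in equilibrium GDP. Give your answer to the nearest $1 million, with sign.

Expenditure multiplier = 1/(1 − c + m) = 1/(1 − 0.8 + 0.3) = 1/0.5 = 2.
ΔY = k × ΔG = (+$424 million) / 0.5 = +$848 million.

+$848 million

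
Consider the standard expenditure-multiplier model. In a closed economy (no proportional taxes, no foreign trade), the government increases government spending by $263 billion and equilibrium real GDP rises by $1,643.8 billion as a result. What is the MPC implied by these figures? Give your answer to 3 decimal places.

0.840

Implied spending multiplier k = ΔY/ΔG = 1,643.8/263 ≈ 6.2502.
Since k = 1/(1 − MPC), MPC = 1 − 1/k = 1 − ΔG/ΔY = 1 − 263/1,643.8 ≈ 0.840.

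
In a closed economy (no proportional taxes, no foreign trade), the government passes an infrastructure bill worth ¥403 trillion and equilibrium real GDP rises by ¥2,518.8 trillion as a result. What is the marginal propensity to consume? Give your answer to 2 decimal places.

Implied spending multiplier k = ΔY/ΔG = 2,518.8/403 ≈ 6.2501.
Since k = 1/(1 − MPC), MPC = 1 − 1/k = 1 − ΔG/ΔY = 1 − 403/2,518.8 ≈ 0.84.

0.84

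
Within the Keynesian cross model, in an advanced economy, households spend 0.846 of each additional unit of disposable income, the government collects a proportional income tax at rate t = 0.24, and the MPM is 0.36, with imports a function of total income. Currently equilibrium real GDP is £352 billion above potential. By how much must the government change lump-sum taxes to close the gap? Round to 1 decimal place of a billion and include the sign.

Spending multiplier = 1/(1 − c(1−t) + m) = 1/(1 − 0.846×0.76 + 0.36) = 1/0.71704 ≈ 1.395.
Tax multiplier = −c·k = −0.846/0.71704 ≈ −1.18. Need ΔY = −£352 billion, so ΔT = ΔY/(−c·k) = −(−£352 billion) × 0.71704 / 0.846 ≈ +£298.3 billion.
The government should raise lump-sum taxes by £298.3 billion.

+£298.3 billion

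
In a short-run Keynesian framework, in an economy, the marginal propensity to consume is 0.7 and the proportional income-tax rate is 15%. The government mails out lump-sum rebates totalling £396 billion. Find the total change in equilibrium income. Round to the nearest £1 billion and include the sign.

A lump-sum tax change of −£396 billion shifts disposable income by +£396 billion; first-round consumption changes by −c × ΔT = −0.7 × (−£396 billion) = +£277.2 billion.
Expenditure multiplier = 1/(1 − c(1−t)) = 1/(1 − 0.7×0.85) = 1/0.405 ≈ 2.469.
The tax multiplier is −c × k ≈ −1.728, so ΔY = k × (−c·ΔT) = (+£277.2 billion) / 0.405 ≈ +£684 billion.

+£684 billion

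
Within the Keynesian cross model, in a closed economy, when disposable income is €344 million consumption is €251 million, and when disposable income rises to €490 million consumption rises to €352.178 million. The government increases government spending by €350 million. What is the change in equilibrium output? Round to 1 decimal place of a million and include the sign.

MPC = ΔC/ΔYd = (352.178 − 251)/(490 − 344) = 101.178/146 = 0.693.
Government-spending multiplier = 1/(1 − MPC) = 1/(1 − 0.693) = 1/0.307 ≈ 3.257.
ΔY = k × ΔG = (+€350 million) / 0.307 ≈ +€1,140.1 million.

+€1,140.1 million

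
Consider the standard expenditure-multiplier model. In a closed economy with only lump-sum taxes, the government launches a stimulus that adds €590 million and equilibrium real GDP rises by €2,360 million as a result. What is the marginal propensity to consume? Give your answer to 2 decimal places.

Implied spending multiplier k = ΔY/ΔG = 2,360/590 = 4.
Since k = 1/(1 − MPC), MPC = 1 − 1/k = 1 − ΔG/ΔY = 1 − 590/2,360 = 0.75.

0.75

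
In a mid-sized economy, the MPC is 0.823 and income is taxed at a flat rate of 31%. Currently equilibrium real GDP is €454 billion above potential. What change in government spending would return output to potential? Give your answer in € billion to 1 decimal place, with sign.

Spending multiplier = 1/(1 − c(1−t)) = 1/(1 − 0.823×0.69) = 1/0.43213 ≈ 2.314.
Need ΔY = −€454 billion, so ΔG = ΔY/k = (−€454 billion) × 0.43213 ≈ −€196.2 billion.
The government should cut government spending by €196.2 billion.

−€196.2 billion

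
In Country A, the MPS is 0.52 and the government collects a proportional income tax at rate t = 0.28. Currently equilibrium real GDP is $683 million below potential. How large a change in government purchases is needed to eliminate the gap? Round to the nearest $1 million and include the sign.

+$447 million

MPC = 1 − MPS = 1 − 0.52 = 0.48.
Spending multiplier = 1/(1 − c(1−t)) = 1/(1 − 0.48×0.72) = 1/0.6544 ≈ 1.528.
Need ΔY = +$683 million, so ΔG = ΔY/k = (+$683 million) × 0.6544 ≈ +$447 million.
The government should increase government purchases by $447 million.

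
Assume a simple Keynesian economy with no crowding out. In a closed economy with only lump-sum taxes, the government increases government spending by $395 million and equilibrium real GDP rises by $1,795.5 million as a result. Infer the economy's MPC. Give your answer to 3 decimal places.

0.780

Implied spending multiplier k = ΔY/ΔG = 1,795.5/395 ≈ 4.5456.
Since k = 1/(1 − MPC), MPC = 1 − 1/k = 1 − ΔG/ΔY = 1 − 395/1,795.5 ≈ 0.780.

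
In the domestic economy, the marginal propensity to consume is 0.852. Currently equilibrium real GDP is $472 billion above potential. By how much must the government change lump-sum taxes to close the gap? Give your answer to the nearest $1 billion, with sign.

+$82 billion

Spending multiplier = 1/(1 − MPC) = 1/(1 − 0.852) = 1/0.148 ≈ 6.757.
Tax multiplier = −c·k = −0.852/0.148 ≈ −5.757. Need ΔY = −$472 billion, so ΔT = ΔY/(−c·k) = −(−$472 billion) × 0.148 / 0.852 ≈ +$82 billion.
The government should raise lump-sum taxes by $82 billion.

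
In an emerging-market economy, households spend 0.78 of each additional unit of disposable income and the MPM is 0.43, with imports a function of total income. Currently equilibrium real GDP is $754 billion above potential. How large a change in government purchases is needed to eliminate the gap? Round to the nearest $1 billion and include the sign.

−$490 billion

Spending multiplier = 1/(1 − c + m) = 1/(1 − 0.78 + 0.43) = 1/0.65 ≈ 1.538.
Need ΔY = −$754 billion, so ΔG = ΔY/k = (−$754 billion) × 0.65 ≈ −$490 billion.
The government should cut government purchases by $490 billion.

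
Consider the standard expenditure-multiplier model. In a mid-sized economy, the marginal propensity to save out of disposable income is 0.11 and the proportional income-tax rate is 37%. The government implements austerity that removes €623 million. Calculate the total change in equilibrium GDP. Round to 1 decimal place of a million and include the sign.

MPC = 1 − MPS = 1 − 0.11 = 0.89.
Expenditure multiplier = 1/(1 − c(1−t)) = 1/(1 − 0.89×0.63) = 1/0.4393 ≈ 2.276.
ΔY = k × ΔG = (−€623 million) / 0.4393 ≈ −€1,418.2 million.

−€1,418.2 million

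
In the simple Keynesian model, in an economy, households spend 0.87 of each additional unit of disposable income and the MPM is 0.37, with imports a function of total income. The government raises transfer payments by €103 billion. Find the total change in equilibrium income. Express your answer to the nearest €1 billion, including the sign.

+€179 billion

The transfer change shifts disposable income by +€103 billion, so first-round consumption changes by c·ΔTR = 0.87 × (+€103 billion) = +€89.61 billion.
Expenditure multiplier = 1/(1 − c + m) = 1/(1 − 0.87 + 0.37) = 1/0.5 = 2.
The transfer multiplier is c × k = 1.74, so ΔY = k × (c·ΔTR) = (+€89.61 billion) / 0.5 ≈ +€179 billion.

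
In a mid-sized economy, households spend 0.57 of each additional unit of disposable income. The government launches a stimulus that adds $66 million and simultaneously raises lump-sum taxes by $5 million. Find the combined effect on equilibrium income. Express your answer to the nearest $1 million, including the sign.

+$147 million

Expenditure multiplier = 1/(1 − MPC) = 1/(1 − 0.57) = 1/0.43 ≈ 2.326.
ΔG contributes k·ΔG = (+$66 million) / 0.43 ≈ +$153.5 million.
ΔT of +$5 million changes first-round spending by −c·ΔT = −$2.85 million, contributing k·(−c·ΔT) = (−$2.85 million) / 0.43 ≈ −$6.6 million.
Net ΔY = k(ΔG − c·ΔT) = (+$63.15 million) / 0.43 ≈ +$147 million.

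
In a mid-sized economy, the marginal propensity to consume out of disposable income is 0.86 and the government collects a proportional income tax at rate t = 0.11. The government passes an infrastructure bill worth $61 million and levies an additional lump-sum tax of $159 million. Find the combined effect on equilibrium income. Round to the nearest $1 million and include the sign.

Expenditure multiplier = 1/(1 − c(1−t)) = 1/(1 − 0.86×0.89) = 1/0.2346 ≈ 4.263.
ΔG contributes k·ΔG = (+$61 million) / 0.2346 ≈ +$260 million.
ΔT of +$159 million changes first-round spending by −c·ΔT = −$136.74 million, contributing k·(−c·ΔT) = (−$136.74 million) / 0.2346 ≈ −$582.9 million.
Net ΔY = k(ΔG − c·ΔT) = (−$75.74 million) / 0.2346 ≈ −$323 million.

−$323 million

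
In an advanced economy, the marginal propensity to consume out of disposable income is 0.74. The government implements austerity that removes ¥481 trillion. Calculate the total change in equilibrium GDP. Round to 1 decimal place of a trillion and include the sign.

Expenditure multiplier = 1/(1 − MPC) = 1/(1 − 0.74) = 1/0.26 ≈ 3.846.
ΔY = k × ΔG = (−¥481 trillion) / 0.26 = −¥1,850 trillion.

−¥1,850.0 trillion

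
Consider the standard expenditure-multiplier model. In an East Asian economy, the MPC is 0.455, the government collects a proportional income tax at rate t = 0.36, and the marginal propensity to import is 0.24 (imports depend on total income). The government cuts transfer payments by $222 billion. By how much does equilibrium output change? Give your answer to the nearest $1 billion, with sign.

−$106 billion

The transfer change shifts disposable income by −$222 billion, so first-round consumption changes by c·ΔTR = 0.455 × (−$222 billion) = −$101.01 billion.
Expenditure multiplier = 1/(1 − c(1−t) + m) = 1/(1 − 0.455×0.64 + 0.24) = 1/0.9488 ≈ 1.054.
The transfer multiplier is c × k ≈ 0.48, so ΔY = k × (c·ΔTR) = (−$101.01 billion) / 0.9488 ≈ −$106 billion.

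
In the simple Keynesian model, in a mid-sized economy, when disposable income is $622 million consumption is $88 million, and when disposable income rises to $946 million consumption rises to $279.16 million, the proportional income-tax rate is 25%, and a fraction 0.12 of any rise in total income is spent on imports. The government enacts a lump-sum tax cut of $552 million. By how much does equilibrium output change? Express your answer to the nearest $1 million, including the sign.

+$481 million

MPC = ΔC/ΔYd = (279.16 − 88)/(946 − 622) = 191.16/324 = 0.59.
A lump-sum tax change of −$552 million shifts disposable income by +$552 million; first-round consumption changes by −c × ΔT = −0.59 × (−$552 million) = +$325.68 million.
Expenditure multiplier = 1/(1 − c(1−t) + m) = 1/(1 − 0.59×0.75 + 0.12) = 1/0.6775 ≈ 1.476.
The tax multiplier is −c × k ≈ −0.871, so ΔY = k × (−c·ΔT) = (+$325.68 million) / 0.6775 ≈ +$481 million.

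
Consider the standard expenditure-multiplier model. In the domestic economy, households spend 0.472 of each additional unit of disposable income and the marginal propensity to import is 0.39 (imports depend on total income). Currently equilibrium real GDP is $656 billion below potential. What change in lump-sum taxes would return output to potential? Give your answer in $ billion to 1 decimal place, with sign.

Spending multiplier = 1/(1 − c + m) = 1/(1 − 0.472 + 0.39) = 1/0.918 ≈ 1.089.
Tax multiplier = −c·k = −0.472/0.918 ≈ −0.514. Need ΔY = +$656 billion, so ΔT = ΔY/(−c·k) = −(+$656 billion) × 0.918 / 0.472 ≈ −$1,275.9 billion.
The government should cut lump-sum taxes by $1,275.9 billion.

−$1,275.9 billion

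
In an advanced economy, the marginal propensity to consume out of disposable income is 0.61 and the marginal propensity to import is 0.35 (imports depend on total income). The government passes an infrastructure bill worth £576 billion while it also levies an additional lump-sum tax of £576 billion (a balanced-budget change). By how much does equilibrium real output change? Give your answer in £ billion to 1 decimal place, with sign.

Expenditure multiplier = 1/(1 − c + m) = 1/(1 − 0.61 + 0.35) = 1/0.74 ≈ 1.351.
ΔG contributes k·ΔG = (+£576 billion) / 0.74 ≈ +£778.4 billion.
ΔT of +£576 billion changes first-round spending by −c·ΔT = −£351.36 billion, contributing k·(−c·ΔT) = (−£351.36 billion) / 0.74 ≈ −£474.8 billion.
Net ΔY = k(ΔG − c·ΔT) = (+£224.64 billion) / 0.74 ≈ +£303.6 billion.

+£303.6 billion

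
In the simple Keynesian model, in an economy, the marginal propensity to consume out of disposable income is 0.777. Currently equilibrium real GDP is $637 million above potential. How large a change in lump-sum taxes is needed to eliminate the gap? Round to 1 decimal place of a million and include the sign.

+$182.8 million

Spending multiplier = 1/(1 − MPC) = 1/(1 − 0.777) = 1/0.223 ≈ 4.484.
Tax multiplier = −c·k = −0.777/0.223 ≈ −3.484. Need ΔY = −$637 million, so ΔT = ΔY/(−c·k) = −(−$637 million) × 0.223 / 0.777 ≈ +$182.8 million.
The government should raise lump-sum taxes by $182.8 million.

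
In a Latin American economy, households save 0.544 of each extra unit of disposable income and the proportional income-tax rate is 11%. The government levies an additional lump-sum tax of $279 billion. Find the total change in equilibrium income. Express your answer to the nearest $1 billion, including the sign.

−$214 billion

MPC = 1 − MPS = 1 − 0.544 = 0.456.
A lump-sum tax change of +$279 billion shifts disposable income by −$279 billion; first-round consumption changes by −c × ΔT = −0.456 × (+$279 billion) = −$127.224 billion.
Expenditure multiplier = 1/(1 − c(1−t)) = 1/(1 − 0.456×0.89) = 1/0.59416 ≈ 1.683.
The tax multiplier is −c × k ≈ −0.767, so ΔY = k × (−c·ΔT) = (−$127.224 billion) / 0.59416 ≈ −$214 billion.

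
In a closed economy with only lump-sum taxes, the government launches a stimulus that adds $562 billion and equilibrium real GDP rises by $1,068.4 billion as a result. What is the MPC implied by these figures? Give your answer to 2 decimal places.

Implied spending multiplier k = ΔY/ΔG = 1,068.4/562 ≈ 1.9011.
Since k = 1/(1 − MPC), MPC = 1 − 1/k = 1 − ΔG/ΔY = 1 − 562/1,068.4 ≈ 0.47.

0.47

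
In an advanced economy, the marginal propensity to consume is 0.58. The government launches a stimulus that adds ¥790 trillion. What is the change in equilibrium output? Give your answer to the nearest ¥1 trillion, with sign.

Spending multiplier = 1/(1 − MPC) = 1/(1 − 0.58) = 1/0.42 ≈ 2.381.
ΔY = k × ΔG = (+¥790 trillion) / 0.42 ≈ +¥1,881 trillion.

+¥1,881 trillion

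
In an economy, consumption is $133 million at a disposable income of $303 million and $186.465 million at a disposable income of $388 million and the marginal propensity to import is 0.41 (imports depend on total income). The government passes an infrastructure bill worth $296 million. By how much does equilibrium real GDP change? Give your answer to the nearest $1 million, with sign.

+$379 million

MPC = ΔC/ΔYd = (186.465 − 133)/(388 − 303) = 53.465/85 = 0.629.
Government-spending multiplier = 1/(1 − c + m) = 1/(1 − 0.629 + 0.41) = 1/0.781 ≈ 1.28.
ΔY = k × ΔG = (+$296 million) / 0.781 ≈ +$379 million.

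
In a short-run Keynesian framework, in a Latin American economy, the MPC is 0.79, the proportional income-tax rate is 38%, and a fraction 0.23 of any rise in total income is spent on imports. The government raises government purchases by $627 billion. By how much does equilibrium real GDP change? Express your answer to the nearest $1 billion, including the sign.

Spending multiplier = 1/(1 − c(1−t) + m) = 1/(1 − 0.79×0.62 + 0.23) = 1/0.7402 ≈ 1.351.
ΔY = k × ΔG = (+$627 billion) / 0.7402 ≈ +$847 billion.

+$847 billion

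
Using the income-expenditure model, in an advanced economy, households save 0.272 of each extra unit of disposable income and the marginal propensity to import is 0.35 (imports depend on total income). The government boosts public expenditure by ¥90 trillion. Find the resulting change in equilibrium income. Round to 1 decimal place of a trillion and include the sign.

MPC = 1 − MPS = 1 − 0.272 = 0.728.
Government-spending multiplier = 1/(1 − c + m) = 1/(1 − 0.728 + 0.35) = 1/0.622 ≈ 1.608.
ΔY = k × ΔG = (+¥90 trillion) / 0.622 ≈ +¥144.7 trillion.

+¥144.7 trillion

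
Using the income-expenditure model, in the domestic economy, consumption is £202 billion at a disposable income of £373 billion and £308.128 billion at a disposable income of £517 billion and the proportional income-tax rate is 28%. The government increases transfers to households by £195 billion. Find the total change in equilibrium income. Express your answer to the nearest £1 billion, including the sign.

MPC = ΔC/ΔYd = (308.128 − 202)/(517 − 373) = 106.128/144 = 0.737.
The transfer change shifts disposable income by +£195 billion, so first-round consumption changes by c·ΔTR = 0.737 × (+£195 billion) = +£143.715 billion.
Expenditure multiplier = 1/(1 − c(1−t)) = 1/(1 − 0.737×0.72) = 1/0.46936 ≈ 2.131.
The transfer multiplier is c × k ≈ 1.57, so ΔY = k × (c·ΔTR) = (+£143.715 billion) / 0.46936 ≈ +£306 billion.

+£306 billion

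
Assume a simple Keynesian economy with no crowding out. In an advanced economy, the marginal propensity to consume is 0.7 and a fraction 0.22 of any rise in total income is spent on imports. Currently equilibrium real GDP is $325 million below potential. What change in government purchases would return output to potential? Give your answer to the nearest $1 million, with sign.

+$169 million

Spending multiplier = 1/(1 − c + m) = 1/(1 − 0.7 + 0.22) = 1/0.52 ≈ 1.923.
Need ΔY = +$325 million, so ΔG = ΔY/k = (+$325 million) × 0.52 = +$169 million.
The government should increase government purchases by $169 million.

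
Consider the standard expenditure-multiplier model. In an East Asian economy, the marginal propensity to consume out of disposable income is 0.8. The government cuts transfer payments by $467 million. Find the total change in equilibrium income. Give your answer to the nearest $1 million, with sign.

−$1,868 million

The transfer change shifts disposable income by −$467 million, so first-round consumption changes by c·ΔTR = 0.8 × (−$467 million) = −$373.6 million.
Expenditure multiplier = 1/(1 − MPC) = 1/(1 − 0.8) = 1/0.2 = 5.
The transfer multiplier is c × k = 4, so ΔY = k × (c·ΔTR) = (−$373.6 million) / 0.2 = −$1,868 million.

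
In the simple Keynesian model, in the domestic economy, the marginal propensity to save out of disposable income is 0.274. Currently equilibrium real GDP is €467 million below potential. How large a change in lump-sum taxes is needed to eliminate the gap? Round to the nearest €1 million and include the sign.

−€176 million

MPC = 1 − MPS = 1 − 0.274 = 0.726.
Spending multiplier = 1/(1 − MPC) = 1/(1 − 0.726) = 1/0.274 ≈ 3.65.
Tax multiplier = −c·k = −0.726/0.274 ≈ −2.65. Need ΔY = +€467 million, so ΔT = ΔY/(−c·k) = −(+€467 million) × 0.274 / 0.726 ≈ −€176 million.
The government should cut lump-sum taxes by €176 million.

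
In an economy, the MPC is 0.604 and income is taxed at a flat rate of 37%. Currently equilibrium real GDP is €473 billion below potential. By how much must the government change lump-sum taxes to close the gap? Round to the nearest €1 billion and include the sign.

Spending multiplier = 1/(1 − c(1−t)) = 1/(1 − 0.604×0.63) = 1/0.61948 ≈ 1.614.
Tax multiplier = −c·k = −0.604/0.61948 ≈ −0.975. Need ΔY = +€473 billion, so ΔT = ΔY/(−c·k) = −(+€473 billion) × 0.61948 / 0.604 ≈ −€485 billion.
The government should cut lump-sum taxes by €485 billion.

−€485 billion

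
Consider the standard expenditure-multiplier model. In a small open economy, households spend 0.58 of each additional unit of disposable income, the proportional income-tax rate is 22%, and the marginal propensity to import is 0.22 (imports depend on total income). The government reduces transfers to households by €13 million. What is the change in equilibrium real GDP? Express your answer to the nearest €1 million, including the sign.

The transfer change shifts disposable income by −€13 million, so first-round consumption changes by c·ΔTR = 0.58 × (−€13 million) = −€7.54 million.
Expenditure multiplier = 1/(1 − c(1−t) + m) = 1/(1 − 0.58×0.78 + 0.22) = 1/0.7676 ≈ 1.303.
The transfer multiplier is c × k ≈ 0.756, so ΔY = k × (c·ΔTR) = (−€7.54 million) / 0.7676 ≈ −€10 million.

−€10 million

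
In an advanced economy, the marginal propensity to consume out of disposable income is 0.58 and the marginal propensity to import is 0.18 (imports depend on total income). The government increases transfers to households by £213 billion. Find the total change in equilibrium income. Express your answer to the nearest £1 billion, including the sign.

+£206 billion

The transfer change shifts disposable income by +£213 billion, so first-round consumption changes by c·ΔTR = 0.58 × (+£213 billion) = +£123.54 billion.
Expenditure multiplier = 1/(1 − c + m) = 1/(1 − 0.58 + 0.18) = 1/0.6 ≈ 1.667.
The transfer multiplier is c × k ≈ 0.967, so ΔY = k × (c·ΔTR) = (+£123.54 billion) / 0.6 ≈ +£206 billion.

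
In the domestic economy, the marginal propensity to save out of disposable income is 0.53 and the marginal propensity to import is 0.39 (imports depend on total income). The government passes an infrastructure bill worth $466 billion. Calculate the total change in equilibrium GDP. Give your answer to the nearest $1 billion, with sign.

+$507 billion

MPC = 1 − MPS = 1 − 0.53 = 0.47.
Expenditure multiplier = 1/(1 − c + m) = 1/(1 − 0.47 + 0.39) = 1/0.92 ≈ 1.087.
ΔY = k × ΔG = (+$466 billion) / 0.92 ≈ +$507 billion.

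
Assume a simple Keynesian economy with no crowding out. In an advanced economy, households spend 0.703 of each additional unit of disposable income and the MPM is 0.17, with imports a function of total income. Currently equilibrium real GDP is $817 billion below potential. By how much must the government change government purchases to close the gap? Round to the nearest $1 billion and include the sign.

+$382 billion

Spending multiplier = 1/(1 − c + m) = 1/(1 − 0.703 + 0.17) = 1/0.467 ≈ 2.141.
Need ΔY = +$817 billion, so ΔG = ΔY/k = (+$817 billion) × 0.467 ≈ +$382 billion.
The government should increase government purchases by $382 billion.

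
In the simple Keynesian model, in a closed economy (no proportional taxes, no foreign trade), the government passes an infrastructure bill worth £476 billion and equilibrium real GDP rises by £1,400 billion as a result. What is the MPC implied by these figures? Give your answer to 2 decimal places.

0.66

Implied spending multiplier k = ΔY/ΔG = 1,400/476 ≈ 2.9412.
Since k = 1/(1 − MPC), MPC = 1 − 1/k = 1 − ΔG/ΔY = 1 − 476/1,400 = 0.66.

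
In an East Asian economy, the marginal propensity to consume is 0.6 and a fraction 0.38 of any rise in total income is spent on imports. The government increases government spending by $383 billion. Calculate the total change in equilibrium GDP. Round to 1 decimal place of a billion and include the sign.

Spending multiplier = 1/(1 − c + m) = 1/(1 − 0.6 + 0.38) = 1/0.78 ≈ 1.282.
ΔY = k × ΔG = (+$383 billion) / 0.78 ≈ +$491 billion.

+$491.0 billion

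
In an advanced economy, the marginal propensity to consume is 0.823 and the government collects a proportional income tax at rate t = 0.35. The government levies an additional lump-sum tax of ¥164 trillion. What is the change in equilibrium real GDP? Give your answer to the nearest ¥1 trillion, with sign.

A lump-sum tax change of +¥164 trillion shifts disposable income by −¥164 trillion; first-round consumption changes by −c × ΔT = −0.823 × (+¥164 trillion) = −¥134.972 trillion.
Expenditure multiplier = 1/(1 − c(1−t)) = 1/(1 − 0.823×0.65) = 1/0.46505 ≈ 2.15.
The tax multiplier is −c × k ≈ −1.77, so ΔY = k × (−c·ΔT) = (−¥134.972 trillion) / 0.46505 ≈ −¥290 trillion.

−¥290 trillion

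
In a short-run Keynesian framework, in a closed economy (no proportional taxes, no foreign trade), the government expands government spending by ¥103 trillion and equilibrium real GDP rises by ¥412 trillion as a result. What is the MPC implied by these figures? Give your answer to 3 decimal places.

Implied spending multiplier k = ΔY/ΔG = 412/103 = 4.
Since k = 1/(1 − MPC), MPC = 1 − 1/k = 1 − ΔG/ΔY = 1 − 103/412 = 0.750.

0.750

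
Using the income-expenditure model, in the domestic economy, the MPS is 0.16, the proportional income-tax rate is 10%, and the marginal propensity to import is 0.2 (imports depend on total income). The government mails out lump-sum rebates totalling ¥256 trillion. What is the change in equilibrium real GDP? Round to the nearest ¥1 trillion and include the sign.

+¥484 trillion

MPC = 1 − MPS = 1 − 0.16 = 0.84.
A lump-sum tax change of −¥256 trillion shifts disposable income by +¥256 trillion; first-round consumption changes by −c × ΔT = −0.84 × (−¥256 trillion) = +¥215.04 trillion.
Expenditure multiplier = 1/(1 − c(1−t) + m) = 1/(1 − 0.84×0.9 + 0.2) = 1/0.444 ≈ 2.252.
The tax multiplier is −c × k ≈ −1.892, so ΔY = k × (−c·ΔT) = (+¥215.04 trillion) / 0.444 ≈ +¥484 trillion.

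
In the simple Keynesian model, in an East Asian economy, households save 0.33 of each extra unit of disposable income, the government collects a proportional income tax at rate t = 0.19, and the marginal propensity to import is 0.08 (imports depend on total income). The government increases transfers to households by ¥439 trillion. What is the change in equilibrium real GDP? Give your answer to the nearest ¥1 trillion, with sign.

+¥547 trillion

MPC = 1 − MPS = 1 − 0.33 = 0.67.
The transfer change shifts disposable income by +¥439 trillion, so first-round consumption changes by c·ΔTR = 0.67 × (+¥439 trillion) = +¥294.13 trillion.
Expenditure multiplier = 1/(1 − c(1−t) + m) = 1/(1 − 0.67×0.81 + 0.08) = 1/0.5373 ≈ 1.861.
The transfer multiplier is c × k ≈ 1.247, so ΔY = k × (c·ΔTR) = (+¥294.13 trillion) / 0.5373 ≈ +¥547 trillion.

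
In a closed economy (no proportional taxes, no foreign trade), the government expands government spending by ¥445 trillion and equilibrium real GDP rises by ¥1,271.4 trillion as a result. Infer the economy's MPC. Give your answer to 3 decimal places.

0.650

Implied spending multiplier k = ΔY/ΔG = 1,271.4/445 ≈ 2.8571.
Since k = 1/(1 − MPC), MPC = 1 − 1/k = 1 − ΔG/ΔY = 1 − 445/1,271.4 ≈ 0.650.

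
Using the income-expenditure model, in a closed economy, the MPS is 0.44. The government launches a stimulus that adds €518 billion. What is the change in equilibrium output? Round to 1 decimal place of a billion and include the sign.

MPC = 1 − MPS = 1 − 0.44 = 0.56.
Government-spending multiplier = 1/(1 − MPC) = 1/(1 − 0.56) = 1/0.44 ≈ 2.273.
ΔY = k × ΔG = (+€518 billion) / 0.44 ≈ +€1,177.3 billion.

+€1,177.3 billion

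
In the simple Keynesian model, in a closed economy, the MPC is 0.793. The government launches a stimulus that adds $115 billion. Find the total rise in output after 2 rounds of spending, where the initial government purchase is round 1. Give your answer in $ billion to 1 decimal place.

Round 1 adds ΔG = $115 billion; each later round is MPC = 0.793 times the previous.
After 2 rounds: 115 + 91.195 = ΔG·(1 − c^2)/(1 − c) = 115 × (1 − 0.628849)/0.207 ≈ $206.2 billion.

$206.2 billion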